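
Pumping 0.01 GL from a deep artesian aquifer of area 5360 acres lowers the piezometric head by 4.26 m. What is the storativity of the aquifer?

A = 5360 acres = 2.169 × 10^7 m²
ΔV = 0.01 GL = 10000 m³
S = ΔV / (A × Δh) = 10000 m³ / (2.169 × 10^7 m² × 4.26 m) = 1.082 × 10^-4

S ≈ 1.1 × 10^-4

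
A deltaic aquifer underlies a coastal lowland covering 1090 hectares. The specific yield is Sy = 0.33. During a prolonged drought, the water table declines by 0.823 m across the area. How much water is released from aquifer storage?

ΔV ≈ 2.96 × 10^6 m³

A = 1090 hectares = 1.09 × 10^7 m²
ΔV = Sy × A × Δh = 0.33 × 1.09 × 10^7 m² × 0.823 m = 2.96 × 10^6 m³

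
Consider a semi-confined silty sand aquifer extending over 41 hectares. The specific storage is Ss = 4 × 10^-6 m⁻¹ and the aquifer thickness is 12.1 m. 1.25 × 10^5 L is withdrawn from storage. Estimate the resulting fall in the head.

S = Ss × b = 4 × 10^-6 m⁻¹ × 12.1 m = 4.84 × 10^-5
A = 41 hectares = 4.1 × 10^5 m²
ΔV = 1.25 × 10^5 L = 125 m³
Δh = ΔV / (S × A) = 125 m³ / (4.84 × 10^-5 × 4.1 × 10^5 m²) = 6.299 m

Δh ≈ 6.3 m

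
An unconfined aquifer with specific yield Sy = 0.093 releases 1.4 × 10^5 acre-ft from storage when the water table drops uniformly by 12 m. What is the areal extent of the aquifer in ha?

A ≈ 15500 ha

ΔV = 1.4 × 10^5 acre-ft = 1.727 × 10^8 m³
A = ΔV / (Sy × Δh) = 1.727 × 10^8 / (0.093 × 12) = 1.547 × 10^8 m²
A = 1.547 × 10^8 m² = 15470 ha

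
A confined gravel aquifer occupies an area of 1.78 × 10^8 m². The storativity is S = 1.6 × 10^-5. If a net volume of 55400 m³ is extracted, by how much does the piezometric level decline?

Δh ≈ 19.5 m

Δh = ΔV / (S × A) = 55400 m³ / (1.6 × 10^-5 × 1.78 × 10^8 m²) = 19.45 m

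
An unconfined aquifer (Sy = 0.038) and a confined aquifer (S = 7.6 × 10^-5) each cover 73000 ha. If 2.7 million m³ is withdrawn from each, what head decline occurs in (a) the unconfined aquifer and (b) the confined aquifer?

Δh_u ≈ 0.0973 m; Δh_c ≈ 48.7 m

A = 73000 ha = 7.3 × 10^8 m²
ΔV = 2.7 million m³ = 2.7 × 10^6 m³
Unconfined: Δh_u = ΔV/(Sy·A) = 2.7 × 10^6/(0.038 × 7.3 × 10^8) = 0.09733 m
Confined: Δh_c = ΔV/(S·A) = 2.7 × 10^6/(7.6 × 10^-5 × 7.3 × 10^8) = 48.67 m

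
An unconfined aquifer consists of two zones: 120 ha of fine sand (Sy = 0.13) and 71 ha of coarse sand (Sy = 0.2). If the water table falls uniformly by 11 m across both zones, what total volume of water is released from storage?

ΔV ≈ 3.28 × 10^6 m³

A₁ = 120 ha = 1.2 × 10^6 m²; A₂ = 71 ha = 7.1 × 10^5 m²
ΔV₁ = 0.13 × 1.2 × 10^6 × 11 = 1.716 × 10^6 m³
ΔV₂ = 0.2 × 7.1 × 10^5 × 11 = 1.562 × 10^6 m³
ΔV = ΔV₁ + ΔV₂ = 3.278 × 10^6 m³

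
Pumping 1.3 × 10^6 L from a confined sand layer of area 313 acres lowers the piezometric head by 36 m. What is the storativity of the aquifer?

S ≈ 2.9 × 10^-5

A = 313 acres = 1.267 × 10^6 m²
ΔV = 1.3 × 10^6 L = 1300 m³
S = ΔV / (A × Δh) = 1300 m³ / (1.267 × 10^6 m² × 36 m) = 2.851 × 10^-5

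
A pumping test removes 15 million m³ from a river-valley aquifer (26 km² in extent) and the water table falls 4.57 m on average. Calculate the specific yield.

A = 26 km² = 2.6 × 10^7 m²
ΔV = 15 million m³ = 1.5 × 10^7 m³
Sy = ΔV / (A × Δh) = 1.5 × 10^7 m³ / (2.6 × 10^7 m² × 4.57 m) = 0.1262

Sy ≈ 0.13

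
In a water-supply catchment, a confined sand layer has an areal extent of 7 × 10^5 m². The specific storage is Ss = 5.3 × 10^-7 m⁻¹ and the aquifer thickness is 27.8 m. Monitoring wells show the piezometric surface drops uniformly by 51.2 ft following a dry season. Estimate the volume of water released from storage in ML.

S = Ss × b = 5.3 × 10^-7 m⁻¹ × 27.8 m = 1.473 × 10^-5
Δh = 51.2 ft = 15.61 m
ΔV = S × A × Δh = 1.473 × 10^-5 × 7 × 10^5 m² × 15.61 m = 161 m³
ΔV = 161 m³ = 0.161 ML

ΔV ≈ 0.161 ML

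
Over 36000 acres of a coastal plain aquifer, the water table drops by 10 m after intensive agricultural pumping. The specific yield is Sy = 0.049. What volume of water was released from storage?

A = 36000 acres = 1.457 × 10^8 m²
ΔV = Sy × A × Δh = 0.049 × 1.457 × 10^8 m² × 10 m = 7.139 × 10^7 m³

ΔV ≈ 7.14 × 10^7 m³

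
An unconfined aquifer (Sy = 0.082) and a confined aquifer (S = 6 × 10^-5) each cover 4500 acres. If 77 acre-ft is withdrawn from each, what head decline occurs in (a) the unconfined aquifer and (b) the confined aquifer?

Δh_u ≈ 0.0636 m; Δh_c ≈ 86.9 m

A = 4500 acres = 1.821 × 10^7 m²
ΔV = 77 acre-ft = 94980 m³
Unconfined: Δh_u = ΔV/(Sy·A) = 94980/(0.082 × 1.821 × 10^7) = 0.0636 m
Confined: Δh_c = ΔV/(S·A) = 94980/(6 × 10^-5 × 1.821 × 10^7) = 86.92 m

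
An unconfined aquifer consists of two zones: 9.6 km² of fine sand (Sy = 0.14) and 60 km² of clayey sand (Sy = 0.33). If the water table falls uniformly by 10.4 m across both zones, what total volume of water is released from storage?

A₁ = 9.6 km² = 9.6 × 10^6 m²; A₂ = 60 km² = 6 × 10^7 m²
ΔV₁ = 0.14 × 9.6 × 10^6 × 10.4 = 1.398 × 10^7 m³
ΔV₂ = 0.33 × 6 × 10^7 × 10.4 = 2.059 × 10^8 m³
ΔV = ΔV₁ + ΔV₂ = 2.199 × 10^8 m³

ΔV ≈ 2.2 × 10^8 m³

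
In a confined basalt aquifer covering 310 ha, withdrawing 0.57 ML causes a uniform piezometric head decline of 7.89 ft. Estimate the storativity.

S ≈ 7.6 × 10^-5

A = 310 ha = 3.1 × 10^6 m²
Δh = 7.89 ft = 2.405 m
ΔV = 0.57 ML = 570 m³
S = ΔV / (A × Δh) = 570 m³ / (3.1 × 10^6 m² × 2.405 m) = 7.646 × 10^-5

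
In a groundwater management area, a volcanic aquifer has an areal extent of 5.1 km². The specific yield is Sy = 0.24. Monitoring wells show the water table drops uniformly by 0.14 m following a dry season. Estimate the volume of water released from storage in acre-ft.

ΔV ≈ 139 acre-ft

A = 5.1 km² = 5.1 × 10^6 m²
ΔV = Sy × A × Δh = 0.24 × 5.1 × 10^6 m² × 0.14 m = 1.714 × 10^5 m³
ΔV = 1.714 × 10^5 m³ = 138.9 acre-ft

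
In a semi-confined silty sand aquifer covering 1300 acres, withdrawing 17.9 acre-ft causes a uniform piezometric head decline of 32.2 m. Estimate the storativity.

A = 1300 acres = 5.261 × 10^6 m²
ΔV = 17.9 acre-ft = 22080 m³
S = ΔV / (A × Δh) = 22080 m³ / (5.261 × 10^6 m² × 32.2 m) = 1.303 × 10^-4

S ≈ 1.3 × 10^-4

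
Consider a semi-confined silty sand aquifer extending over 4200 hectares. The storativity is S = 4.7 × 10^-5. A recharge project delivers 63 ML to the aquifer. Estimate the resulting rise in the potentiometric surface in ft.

Δh ≈ 105 ft

A = 4200 hectares = 4.2 × 10^7 m²
ΔV = 63 ML = 63000 m³
Δh = ΔV / (S × A) = 63000 m³ / (4.7 × 10^-5 × 4.2 × 10^7 m²) = 31.91 m
Δh = 31.91 m = 104.7 ft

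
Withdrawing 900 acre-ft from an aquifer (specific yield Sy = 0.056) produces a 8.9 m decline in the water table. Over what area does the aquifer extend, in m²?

A ≈ 2.23 × 10^6 m²

ΔV = 900 acre-ft = 1.11 × 10^6 m³
A = ΔV / (Sy × Δh) = 1.11 × 10^6 / (0.056 × 8.9) = 2.227 × 10^6 m²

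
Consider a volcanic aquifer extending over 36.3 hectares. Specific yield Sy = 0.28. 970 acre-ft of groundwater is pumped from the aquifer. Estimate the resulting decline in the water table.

A = 36.3 hectares = 3.63 × 10^5 m²
ΔV = 970 acre-ft = 1.196 × 10^6 m³
Δh = ΔV / (Sy × A) = 1.196 × 10^6 m³ / (0.28 × 3.63 × 10^5 m²) = 11.77 m

Δh ≈ 11.8 m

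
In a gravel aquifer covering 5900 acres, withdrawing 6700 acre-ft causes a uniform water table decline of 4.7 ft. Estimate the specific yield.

Sy ≈ 0.24

A = 5900 acres = 2.388 × 10^7 m²
Δh = 4.7 ft = 1.433 m
ΔV = 6700 acre-ft = 8.264 × 10^6 m³
Sy = ΔV / (A × Δh) = 8.264 × 10^6 m³ / (2.388 × 10^7 m² × 1.433 m) = 0.2416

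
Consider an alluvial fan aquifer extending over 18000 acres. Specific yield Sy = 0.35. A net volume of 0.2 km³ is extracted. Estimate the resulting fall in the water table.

Δh ≈ 7.84 m

A = 18000 acres = 7.284 × 10^7 m²
ΔV = 0.2 km³ = 2 × 10^8 m³
Δh = ΔV / (Sy × A) = 2 × 10^8 m³ / (0.35 × 7.284 × 10^7 m²) = 7.845 m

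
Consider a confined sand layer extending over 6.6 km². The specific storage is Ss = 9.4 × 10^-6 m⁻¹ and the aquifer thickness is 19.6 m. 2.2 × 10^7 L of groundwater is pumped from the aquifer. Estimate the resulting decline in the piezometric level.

S = Ss × b = 9.4 × 10^-6 m⁻¹ × 19.6 m = 1.842 × 10^-4
A = 6.6 km² = 6.6 × 10^6 m²
ΔV = 2.2 × 10^7 L = 22000 m³
Δh = ΔV / (S × A) = 22000 m³ / (1.842 × 10^-4 × 6.6 × 10^6 m²) = 18.09 m

Δh ≈ 18.1 m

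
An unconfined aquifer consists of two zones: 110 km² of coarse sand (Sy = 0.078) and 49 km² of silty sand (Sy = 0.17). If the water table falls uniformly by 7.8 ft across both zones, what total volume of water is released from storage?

A₁ = 110 km² = 1.1 × 10^8 m²; A₂ = 49 km² = 4.9 × 10^7 m²
Δh = 7.8 ft = 2.377 m
ΔV₁ = 0.078 × 1.1 × 10^8 × 2.377 = 2.04 × 10^7 m³
ΔV₂ = 0.17 × 4.9 × 10^7 × 2.377 = 1.98 × 10^7 m³
ΔV = ΔV₁ + ΔV₂ = 4.02 × 10^7 m³

ΔV ≈ 4.02 × 10^7 m³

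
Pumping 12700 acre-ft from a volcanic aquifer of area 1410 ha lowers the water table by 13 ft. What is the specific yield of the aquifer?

A = 1410 ha = 1.41 × 10^7 m²
Δh = 13 ft = 3.962 m
ΔV = 12700 acre-ft = 1.567 × 10^7 m³
Sy = ΔV / (A × Δh) = 1.567 × 10^7 m³ / (1.41 × 10^7 m² × 3.962 m) = 0.2804

Sy ≈ 0.28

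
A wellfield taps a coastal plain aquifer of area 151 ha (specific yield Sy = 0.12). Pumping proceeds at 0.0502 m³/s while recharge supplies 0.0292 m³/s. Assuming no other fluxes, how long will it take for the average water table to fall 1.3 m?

t ≈ 130 days

A = 151 ha = 1.51 × 10^6 m²
ΔV = Sy × A × Δh = 0.12 × 1.51 × 10^6 × 1.3 = 2.356 × 10^5 m³
Net withdrawal = 0.0502 − 0.0292 = 0.021 m³/s = 1814 m³/d
t = ΔV / Q = 2.356 × 10^5 m³ / 1814 m³/d = 129.8 d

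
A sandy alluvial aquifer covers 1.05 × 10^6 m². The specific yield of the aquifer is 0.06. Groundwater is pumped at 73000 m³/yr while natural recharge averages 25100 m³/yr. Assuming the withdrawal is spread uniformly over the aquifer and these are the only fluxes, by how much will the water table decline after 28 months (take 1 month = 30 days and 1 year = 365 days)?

Δh ≈ 1.75 m

Net abstraction = 73000 − 25100 = 47900 m³/yr
Q_net = 47900 m³/yr = 131.2 m³/d
t = 28 months = 840 d
ΔV = Q × t = 131.2 m³/d × 840 d = 1.102 × 10^5 m³
Δh = ΔV / (Sy × A) = 1.102 × 10^5 / (0.06 × 1.05 × 10^6) = 1.75 m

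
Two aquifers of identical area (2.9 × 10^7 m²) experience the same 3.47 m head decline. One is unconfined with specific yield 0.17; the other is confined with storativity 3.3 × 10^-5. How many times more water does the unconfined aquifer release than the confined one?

ΔV_u / ΔV_c ≈ 5150

Unconfined: ΔV_u = Sy × A × Δh = 0.17 × 2.9 × 10^7 × 3.47 = 1.711 × 10^7 m³
Confined: ΔV_c = S × A × Δh = 3.3 × 10^-5 × 2.9 × 10^7 × 3.47 = 3321 m³
Ratio = ΔV_u / ΔV_c = Sy / S = 0.17 / 3.3 × 10^-5 = 5152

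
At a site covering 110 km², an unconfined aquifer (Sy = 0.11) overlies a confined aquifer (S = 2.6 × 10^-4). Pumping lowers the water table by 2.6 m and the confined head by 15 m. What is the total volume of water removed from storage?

ΔV ≈ 3.19 × 10^7 m³

A = 110 km² = 1.1 × 10^8 m²
Unconfined: ΔV_u = Sy × A × Δh_u = 0.11 × 1.1 × 10^8 × 2.6 = 3.146 × 10^7 m³
Confined: ΔV_c = S × A × Δh_c = 2.6 × 10^-4 × 1.1 × 10^8 × 15 = 4.29 × 10^5 m³
Total ΔV = 3.146 × 10^7 + 4.29 × 10^5 = 3.189 × 10^7 m³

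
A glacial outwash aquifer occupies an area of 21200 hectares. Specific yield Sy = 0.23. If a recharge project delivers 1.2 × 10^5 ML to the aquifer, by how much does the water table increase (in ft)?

Δh ≈ 8.07 ft

A = 21200 hectares = 2.12 × 10^8 m²
ΔV = 1.2 × 10^5 ML = 1.2 × 10^8 m³
Δh = ΔV / (Sy × A) = 1.2 × 10^8 m³ / (0.23 × 2.12 × 10^8 m²) = 2.461 m
Δh = 2.461 m = 8.074 ft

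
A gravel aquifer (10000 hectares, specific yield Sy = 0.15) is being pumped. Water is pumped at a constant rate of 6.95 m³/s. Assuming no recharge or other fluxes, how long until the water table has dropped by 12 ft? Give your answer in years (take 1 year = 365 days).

t ≈ 0.25 years

A = 10000 hectares = 1 × 10^8 m²
Δh = 12 ft = 3.658 m
ΔV = Sy × A × Δh = 0.15 × 1 × 10^8 × 3.658 = 5.486 × 10^7 m³
Q = 6.95 m³/s = 6.005 × 10^5 m³/d
t = ΔV / Q = 5.486 × 10^7 m³ / 6.005 × 10^5 m³/d = 91.37 d
t = 91.37 d ≈ 0.2503 years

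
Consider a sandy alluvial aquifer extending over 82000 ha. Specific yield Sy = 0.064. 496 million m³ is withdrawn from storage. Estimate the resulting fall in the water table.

Δh ≈ 9.45 m

A = 82000 ha = 8.2 × 10^8 m²
ΔV = 496 million m³ = 4.96 × 10^8 m³
Δh = ΔV / (Sy × A) = 4.96 × 10^8 m³ / (0.064 × 8.2 × 10^8 m²) = 9.451 m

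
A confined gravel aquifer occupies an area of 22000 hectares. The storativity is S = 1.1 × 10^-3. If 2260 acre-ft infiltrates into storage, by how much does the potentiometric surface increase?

Δh ≈ 11.5 m

A = 22000 hectares = 2.2 × 10^8 m²
ΔV = 2260 acre-ft = 2.788 × 10^6 m³
Δh = ΔV / (S × A) = 2.788 × 10^6 m³ / (0.0011 × 2.2 × 10^8 m²) = 11.52 m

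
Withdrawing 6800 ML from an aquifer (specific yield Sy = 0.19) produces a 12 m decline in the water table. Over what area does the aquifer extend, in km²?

ΔV = 6800 ML = 6.8 × 10^6 m³
A = ΔV / (Sy × Δh) = 6.8 × 10^6 / (0.19 × 12) = 2.982 × 10^6 m²
A = 2.982 × 10^6 m² = 2.982 km²

A ≈ 2.98 km²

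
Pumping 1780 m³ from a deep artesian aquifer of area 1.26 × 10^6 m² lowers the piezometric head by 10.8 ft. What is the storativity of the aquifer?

S ≈ 4.3 × 10^-4

Δh = 10.8 ft = 3.292 m
S = ΔV / (A × Δh) = 1780 m³ / (1.26 × 10^6 m² × 3.292 m) = 4.292 × 10^-4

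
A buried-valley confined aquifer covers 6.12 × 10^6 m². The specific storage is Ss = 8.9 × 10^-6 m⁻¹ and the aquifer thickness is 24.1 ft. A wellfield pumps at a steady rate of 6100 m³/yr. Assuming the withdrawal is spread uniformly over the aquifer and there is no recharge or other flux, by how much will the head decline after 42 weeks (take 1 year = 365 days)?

Δh ≈ 12.3 m

b = 24.1 ft = 7.346 m
S = Ss × b = 8.9 × 10^-6 m⁻¹ × 7.346 m = 6.538 × 10^-5
Q = 6100 m³/yr = 16.71 m³/d
t = 42 weeks = 294 d
ΔV = Q × t = 16.71 m³/d × 294 d = 4913 m³
Δh = ΔV / (S × A) = 4913 / (6.538 × 10^-5 × 6.12 × 10^6) = 12.28 m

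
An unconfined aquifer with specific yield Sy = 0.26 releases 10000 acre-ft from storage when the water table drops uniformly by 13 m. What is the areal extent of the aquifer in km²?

ΔV = 10000 acre-ft = 1.233 × 10^7 m³
A = ΔV / (Sy × Δh) = 1.233 × 10^7 / (0.26 × 13) = 3.649 × 10^6 m²
A = 3.649 × 10^6 m² = 3.649 km²

A ≈ 3.65 km²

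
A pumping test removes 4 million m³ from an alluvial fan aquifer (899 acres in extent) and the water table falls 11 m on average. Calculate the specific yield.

A = 899 acres = 3.638 × 10^6 m²
ΔV = 4 million m³ = 4 × 10^6 m³
Sy = ΔV / (A × Δh) = 4 × 10^6 m³ / (3.638 × 10^6 m² × 11 m) = 0.09995

Sy ≈ 0.1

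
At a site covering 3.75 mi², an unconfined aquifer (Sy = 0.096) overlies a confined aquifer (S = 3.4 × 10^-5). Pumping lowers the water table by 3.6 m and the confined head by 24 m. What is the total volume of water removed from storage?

ΔV ≈ 3.36 × 10^6 m³

A = 3.75 mi² = 9.712 × 10^6 m²
Unconfined: ΔV_u = Sy × A × Δh_u = 0.096 × 9.712 × 10^6 × 3.6 = 3.357 × 10^6 m³
Confined: ΔV_c = S × A × Δh_c = 3.4 × 10^-5 × 9.712 × 10^6 × 24 = 7925 m³
Total ΔV = 3.357 × 10^6 + 7925 = 3.365 × 10^6 m³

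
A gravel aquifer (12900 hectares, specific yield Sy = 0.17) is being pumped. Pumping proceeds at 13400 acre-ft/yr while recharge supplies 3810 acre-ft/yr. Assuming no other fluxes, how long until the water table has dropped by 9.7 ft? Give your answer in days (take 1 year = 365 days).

A = 12900 hectares = 1.29 × 10^8 m²
Δh = 9.7 ft = 2.957 m
ΔV = Sy × A × Δh = 0.17 × 1.29 × 10^8 × 2.957 = 6.484 × 10^7 m³
Net withdrawal = 13400 − 3810 = 9590 acre-ft/yr = 32410 m³/d
t = ΔV / Q = 6.484 × 10^7 m³ / 32410 m³/d = 2001 d

t ≈ 2000 days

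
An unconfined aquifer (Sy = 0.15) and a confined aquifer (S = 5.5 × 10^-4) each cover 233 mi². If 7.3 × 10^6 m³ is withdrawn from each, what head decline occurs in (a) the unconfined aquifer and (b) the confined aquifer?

A = 233 mi² = 6.035 × 10^8 m²
Unconfined: Δh_u = ΔV/(Sy·A) = 7.3 × 10^6/(0.15 × 6.035 × 10^8) = 0.08065 m
Confined: Δh_c = ΔV/(S·A) = 7.3 × 10^6/(5.5 × 10^-4 × 6.035 × 10^8) = 21.99 m

Δh_u ≈ 0.0806 m; Δh_c ≈ 22 m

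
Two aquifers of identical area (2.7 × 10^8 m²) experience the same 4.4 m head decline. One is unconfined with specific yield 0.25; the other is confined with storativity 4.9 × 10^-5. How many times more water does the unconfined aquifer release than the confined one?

ΔV_u / ΔV_c ≈ 5100

Unconfined: ΔV_u = Sy × A × Δh = 0.25 × 2.7 × 10^8 × 4.4 = 2.97 × 10^8 m³
Confined: ΔV_c = S × A × Δh = 4.9 × 10^-5 × 2.7 × 10^8 × 4.4 = 58210 m³
Ratio = ΔV_u / ΔV_c = Sy / S = 0.25 / 4.9 × 10^-5 = 5102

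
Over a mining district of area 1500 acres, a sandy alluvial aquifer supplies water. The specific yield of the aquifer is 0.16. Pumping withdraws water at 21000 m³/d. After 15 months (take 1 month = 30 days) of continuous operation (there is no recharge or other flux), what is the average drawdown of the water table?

Δh ≈ 9.73 m

A = 1500 acres = 6.07 × 10^6 m²
t = 15 months = 450 d
ΔV = Q × t = 21000 m³/d × 450 d = 9.45 × 10^6 m³
Δh = ΔV / (Sy × A) = 9.45 × 10^6 / (0.16 × 6.07 × 10^6) = 9.73 m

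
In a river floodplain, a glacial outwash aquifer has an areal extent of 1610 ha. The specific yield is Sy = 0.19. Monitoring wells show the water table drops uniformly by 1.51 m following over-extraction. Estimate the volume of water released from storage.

ΔV ≈ 4.62 × 10^6 m³

A = 1610 ha = 1.61 × 10^7 m²
ΔV = Sy × A × Δh = 0.19 × 1.61 × 10^7 m² × 1.51 m = 4.619 × 10^6 m³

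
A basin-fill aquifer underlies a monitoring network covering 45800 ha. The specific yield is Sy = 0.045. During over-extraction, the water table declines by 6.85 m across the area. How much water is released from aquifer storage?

ΔV ≈ 1.41 × 10^8 m³

A = 45800 ha = 4.58 × 10^8 m²
ΔV = Sy × A × Δh = 0.045 × 4.58 × 10^8 m² × 6.85 m = 1.412 × 10^8 m³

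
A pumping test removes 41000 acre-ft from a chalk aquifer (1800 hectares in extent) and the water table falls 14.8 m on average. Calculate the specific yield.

Sy ≈ 0.19

A = 1800 hectares = 1.8 × 10^7 m²
ΔV = 41000 acre-ft = 5.057 × 10^7 m³
Sy = ΔV / (A × Δh) = 5.057 × 10^7 m³ / (1.8 × 10^7 m² × 14.8 m) = 0.1898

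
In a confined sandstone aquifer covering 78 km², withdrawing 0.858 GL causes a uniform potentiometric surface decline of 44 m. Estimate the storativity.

S ≈ 2.5 × 10^-4

A = 78 km² = 7.8 × 10^7 m²
ΔV = 0.858 GL = 8.58 × 10^5 m³
S = ΔV / (A × Δh) = 8.58 × 10^5 m³ / (7.8 × 10^7 m² × 44 m) = 2.5 × 10^-4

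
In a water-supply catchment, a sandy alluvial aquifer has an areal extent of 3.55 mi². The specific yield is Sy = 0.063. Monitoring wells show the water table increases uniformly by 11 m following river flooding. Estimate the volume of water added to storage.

ΔV ≈ 6.37 × 10^6 m³

A = 3.55 mi² = 9.194 × 10^6 m²
ΔV = Sy × A × Δh = 0.063 × 9.194 × 10^6 m² × 11 m = 6.372 × 10^6 m³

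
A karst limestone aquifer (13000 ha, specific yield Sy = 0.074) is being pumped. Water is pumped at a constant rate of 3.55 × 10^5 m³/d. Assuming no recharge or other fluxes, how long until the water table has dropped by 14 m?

t ≈ 379 days

A = 13000 ha = 1.3 × 10^8 m²
ΔV = Sy × A × Δh = 0.074 × 1.3 × 10^8 × 14 = 1.347 × 10^8 m³
t = ΔV / Q = 1.347 × 10^8 m³ / 3.55 × 10^5 m³/d = 379.4 d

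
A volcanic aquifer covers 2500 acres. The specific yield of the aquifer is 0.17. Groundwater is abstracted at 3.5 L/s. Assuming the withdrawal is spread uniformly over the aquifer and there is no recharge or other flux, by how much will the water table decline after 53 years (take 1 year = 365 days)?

A = 2500 acres = 1.012 × 10^7 m²
Q = 3.5 L/s = 302.4 m³/d
t = 53 years = 19340 d
ΔV = Q × t = 302.4 m³/d × 19340 d = 5.85 × 10^6 m³
Δh = ΔV / (Sy × A) = 5.85 × 10^6 / (0.17 × 1.012 × 10^7) = 3.401 m

Δh ≈ 3.4 m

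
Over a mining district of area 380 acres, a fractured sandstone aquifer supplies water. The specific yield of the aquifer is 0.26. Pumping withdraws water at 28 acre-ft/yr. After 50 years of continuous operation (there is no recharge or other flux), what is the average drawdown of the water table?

A = 380 acres = 1.538 × 10^6 m²
Q = 28 acre-ft/yr = 94.62 m³/d
t = 50 years = 18250 d
ΔV = Q × t = 94.62 m³/d × 18250 d = 1.727 × 10^6 m³
Δh = ΔV / (Sy × A) = 1.727 × 10^6 / (0.26 × 1.538 × 10^6) = 4.319 m

Δh ≈ 4.32 m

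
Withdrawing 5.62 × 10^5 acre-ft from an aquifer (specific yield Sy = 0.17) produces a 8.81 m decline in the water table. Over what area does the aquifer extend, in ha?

ΔV = 5.62 × 10^5 acre-ft = 6.932 × 10^8 m³
A = ΔV / (Sy × Δh) = 6.932 × 10^8 / (0.17 × 8.81) = 4.629 × 10^8 m²
A = 4.629 × 10^8 m² = 46290 ha

A ≈ 46300 ha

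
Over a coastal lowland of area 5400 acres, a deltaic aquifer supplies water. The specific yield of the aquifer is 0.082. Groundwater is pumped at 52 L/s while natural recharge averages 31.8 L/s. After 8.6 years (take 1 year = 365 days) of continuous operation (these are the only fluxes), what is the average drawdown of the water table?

A = 5400 acres = 2.185 × 10^7 m²
Net abstraction = 52 − 31.8 = 20.2 L/s
Q_net = 20.2 L/s = 1745 m³/d
t = 8.6 years = 3139 d
ΔV = Q × t = 1745 m³/d × 3139 d = 5.478 × 10^6 m³
Δh = ΔV / (Sy × A) = 5.478 × 10^6 / (0.082 × 2.185 × 10^7) = 3.057 m

Δh ≈ 3.06 m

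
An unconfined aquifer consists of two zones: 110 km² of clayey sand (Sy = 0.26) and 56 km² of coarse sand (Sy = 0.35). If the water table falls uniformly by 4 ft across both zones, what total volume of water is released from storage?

A₁ = 110 km² = 1.1 × 10^8 m²; A₂ = 56 km² = 5.6 × 10^7 m²
Δh = 4 ft = 1.219 m
ΔV₁ = 0.26 × 1.1 × 10^8 × 1.219 = 3.487 × 10^7 m³
ΔV₂ = 0.35 × 5.6 × 10^7 × 1.219 = 2.39 × 10^7 m³
ΔV = ΔV₁ + ΔV₂ = 5.877 × 10^7 m³

ΔV ≈ 5.88 × 10^7 m³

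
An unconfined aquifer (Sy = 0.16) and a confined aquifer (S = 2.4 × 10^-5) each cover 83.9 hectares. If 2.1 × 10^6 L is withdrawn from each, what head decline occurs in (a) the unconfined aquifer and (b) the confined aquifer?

Δh_u ≈ 0.0156 m; Δh_c ≈ 104 m

A = 83.9 hectares = 8.39 × 10^5 m²
ΔV = 2.1 × 10^6 L = 2100 m³
Unconfined: Δh_u = ΔV/(Sy·A) = 2100/(0.16 × 8.39 × 10^5) = 0.01564 m
Confined: Δh_c = ΔV/(S·A) = 2100/(2.4 × 10^-5 × 8.39 × 10^5) = 104.3 m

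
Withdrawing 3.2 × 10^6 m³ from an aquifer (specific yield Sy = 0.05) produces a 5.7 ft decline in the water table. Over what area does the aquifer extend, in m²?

A ≈ 3.68 × 10^7 m²

Δh = 5.7 ft = 1.737 m
A = ΔV / (Sy × Δh) = 3.2 × 10^6 / (0.05 × 1.737) = 3.684 × 10^7 m²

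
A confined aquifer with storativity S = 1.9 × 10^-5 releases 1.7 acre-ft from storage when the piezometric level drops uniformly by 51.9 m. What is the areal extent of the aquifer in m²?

ΔV = 1.7 acre-ft = 2097 m³
A = ΔV / (S × Δh) = 2097 / (1.9 × 10^-5 × 51.9) = 2.126 × 10^6 m²

A ≈ 2.13 × 10^6 m²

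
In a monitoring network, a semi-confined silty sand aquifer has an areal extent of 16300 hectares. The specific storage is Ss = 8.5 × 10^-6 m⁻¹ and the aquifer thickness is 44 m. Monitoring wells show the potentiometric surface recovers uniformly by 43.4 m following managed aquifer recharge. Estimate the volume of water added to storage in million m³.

S = Ss × b = 8.5 × 10^-6 m⁻¹ × 44 m = 3.74 × 10^-4
A = 16300 hectares = 1.63 × 10^8 m²
ΔV = S × A × Δh = 3.74 × 10^-4 × 1.63 × 10^8 m² × 43.4 m = 2.646 × 10^6 m³
ΔV = 2.646 × 10^6 m³ = 2.646 million m³

ΔV ≈ 2.65 million m³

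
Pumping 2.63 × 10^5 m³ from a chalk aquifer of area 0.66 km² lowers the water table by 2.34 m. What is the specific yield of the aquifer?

A = 0.66 km² = 6.6 × 10^5 m²
Sy = ΔV / (A × Δh) = 2.63 × 10^5 m³ / (6.6 × 10^5 m² × 2.34 m) = 0.1703

Sy ≈ 0.17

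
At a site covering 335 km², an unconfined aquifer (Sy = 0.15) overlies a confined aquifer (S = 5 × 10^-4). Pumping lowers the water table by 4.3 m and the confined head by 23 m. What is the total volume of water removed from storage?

ΔV ≈ 2.2 × 10^8 m³

A = 335 km² = 3.35 × 10^8 m²
Unconfined: ΔV_u = Sy × A × Δh_u = 0.15 × 3.35 × 10^8 × 4.3 = 2.161 × 10^8 m³
Confined: ΔV_c = S × A × Δh_c = 5 × 10^-4 × 3.35 × 10^8 × 23 = 3.853 × 10^6 m³
Total ΔV = 2.161 × 10^8 + 3.853 × 10^6 = 2.199 × 10^8 m³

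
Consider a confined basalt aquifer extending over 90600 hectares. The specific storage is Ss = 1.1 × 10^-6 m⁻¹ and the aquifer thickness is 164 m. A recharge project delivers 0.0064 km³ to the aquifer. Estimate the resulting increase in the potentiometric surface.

Δh ≈ 39.2 m

S = Ss × b = 1.1 × 10^-6 m⁻¹ × 164 m = 1.804 × 10^-4
A = 90600 hectares = 9.06 × 10^8 m²
ΔV = 0.0064 km³ = 6.4 × 10^6 m³
Δh = ΔV / (S × A) = 6.4 × 10^6 m³ / (1.804 × 10^-4 × 9.06 × 10^8 m²) = 39.16 m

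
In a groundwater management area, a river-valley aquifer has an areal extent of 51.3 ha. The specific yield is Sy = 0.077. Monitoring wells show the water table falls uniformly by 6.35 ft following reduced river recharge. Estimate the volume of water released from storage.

A = 51.3 ha = 5.13 × 10^5 m²
Δh = 6.35 ft = 1.935 m
ΔV = Sy × A × Δh = 0.077 × 5.13 × 10^5 m² × 1.935 m = 76450 m³

ΔV ≈ 76500 m³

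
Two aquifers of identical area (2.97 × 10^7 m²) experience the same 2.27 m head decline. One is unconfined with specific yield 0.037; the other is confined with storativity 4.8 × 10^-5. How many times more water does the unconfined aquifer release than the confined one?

Unconfined: ΔV_u = Sy × A × Δh = 0.037 × 2.97 × 10^7 × 2.27 = 2.495 × 10^6 m³
Confined: ΔV_c = S × A × Δh = 4.8 × 10^-5 × 2.97 × 10^7 × 2.27 = 3236 m³
Ratio = ΔV_u / ΔV_c = Sy / S = 0.037 / 4.8 × 10^-5 = 770.8

ΔV_u / ΔV_c ≈ 771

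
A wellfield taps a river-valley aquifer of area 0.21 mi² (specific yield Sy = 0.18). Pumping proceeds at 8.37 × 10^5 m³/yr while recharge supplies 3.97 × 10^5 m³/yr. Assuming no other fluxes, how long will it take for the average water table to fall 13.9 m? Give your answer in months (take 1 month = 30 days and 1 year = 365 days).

t ≈ 37.6 months

A = 0.21 mi² = 5.439 × 10^5 m²
ΔV = Sy × A × Δh = 0.18 × 5.439 × 10^5 × 13.9 = 1.361 × 10^6 m³
Net withdrawal = 8.37 × 10^5 − 3.97 × 10^5 = 4.4 × 10^5 m³/yr = 1205 m³/d
t = ΔV / Q = 1.361 × 10^6 m³ / 1205 m³/d = 1129 d
t = 1129 d ≈ 37.63 months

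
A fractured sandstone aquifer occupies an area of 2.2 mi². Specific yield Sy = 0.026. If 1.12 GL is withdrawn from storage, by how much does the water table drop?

Δh ≈ 7.56 m

A = 2.2 mi² = 5.698 × 10^6 m²
ΔV = 1.12 GL = 1.12 × 10^6 m³
Δh = ΔV / (Sy × A) = 1.12 × 10^6 m³ / (0.026 × 5.698 × 10^6 m²) = 7.56 m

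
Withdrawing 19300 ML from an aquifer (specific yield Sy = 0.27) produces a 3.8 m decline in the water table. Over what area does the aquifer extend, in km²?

A ≈ 18.8 km²

ΔV = 19300 ML = 1.93 × 10^7 m³
A = ΔV / (Sy × Δh) = 1.93 × 10^7 / (0.27 × 3.8) = 1.881 × 10^7 m²
A = 1.881 × 10^7 m² = 18.81 km²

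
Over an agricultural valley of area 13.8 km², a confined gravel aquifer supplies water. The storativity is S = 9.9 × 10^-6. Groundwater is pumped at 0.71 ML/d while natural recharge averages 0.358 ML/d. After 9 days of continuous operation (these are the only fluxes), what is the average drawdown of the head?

Δh ≈ 23.2 m

A = 13.8 km² = 1.38 × 10^7 m²
Net abstraction = 0.71 − 0.358 = 0.352 ML/d
Q_net = 0.352 ML/d = 352 m³/d
ΔV = Q × t = 352 m³/d × 9 d = 3168 m³
Δh = ΔV / (S × A) = 3168 / (9.9 × 10^-6 × 1.38 × 10^7) = 23.19 m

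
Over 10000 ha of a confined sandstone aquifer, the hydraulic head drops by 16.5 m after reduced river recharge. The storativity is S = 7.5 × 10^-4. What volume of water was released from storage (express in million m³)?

A = 10000 ha = 1 × 10^8 m²
ΔV = S × A × Δh = 7.5 × 10^-4 × 1 × 10^8 m² × 16.5 m = 1.238 × 10^6 m³
ΔV = 1.238 × 10^6 m³ = 1.238 million m³

ΔV ≈ 1.24 million m³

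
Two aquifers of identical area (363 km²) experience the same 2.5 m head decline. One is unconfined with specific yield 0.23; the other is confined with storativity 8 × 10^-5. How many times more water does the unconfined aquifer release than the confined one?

A = 363 km² = 3.63 × 10^8 m²
Unconfined: ΔV_u = Sy × A × Δh = 0.23 × 3.63 × 10^8 × 2.5 = 2.087 × 10^8 m³
Confined: ΔV_c = S × A × Δh = 8 × 10^-5 × 3.63 × 10^8 × 2.5 = 72600 m³
Ratio = ΔV_u / ΔV_c = Sy / S = 0.23 / 8 × 10^-5 = 2875

ΔV_u / ΔV_c ≈ 2870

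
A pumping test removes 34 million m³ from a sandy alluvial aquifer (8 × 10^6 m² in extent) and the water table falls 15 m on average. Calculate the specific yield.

Sy ≈ 0.28

ΔV = 34 million m³ = 3.4 × 10^7 m³
Sy = ΔV / (A × Δh) = 3.4 × 10^7 m³ / (8 × 10^6 m² × 15 m) = 0.2833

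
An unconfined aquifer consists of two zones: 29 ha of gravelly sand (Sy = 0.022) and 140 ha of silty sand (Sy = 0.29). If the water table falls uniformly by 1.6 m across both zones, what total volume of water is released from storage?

A₁ = 29 ha = 2.9 × 10^5 m²; A₂ = 140 ha = 1.4 × 10^6 m²
ΔV₁ = 0.022 × 2.9 × 10^5 × 1.6 = 10210 m³
ΔV₂ = 0.29 × 1.4 × 10^6 × 1.6 = 6.496 × 10^5 m³
ΔV = ΔV₁ + ΔV₂ = 6.598 × 10^5 m³

ΔV ≈ 6.6 × 10^5 m³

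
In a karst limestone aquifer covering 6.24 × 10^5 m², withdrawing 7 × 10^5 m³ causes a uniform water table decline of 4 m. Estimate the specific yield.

Sy ≈ 0.28

Sy = ΔV / (A × Δh) = 7 × 10^5 m³ / (6.24 × 10^5 m² × 4 m) = 0.2804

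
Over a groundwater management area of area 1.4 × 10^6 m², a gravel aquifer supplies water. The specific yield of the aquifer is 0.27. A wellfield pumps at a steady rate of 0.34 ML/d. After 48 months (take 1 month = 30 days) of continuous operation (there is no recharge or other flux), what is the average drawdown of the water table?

Δh ≈ 1.3 m

Q = 0.34 ML/d = 340 m³/d
t = 48 months = 1440 d
ΔV = Q × t = 340 m³/d × 1440 d = 4.896 × 10^5 m³
Δh = ΔV / (Sy × A) = 4.896 × 10^5 / (0.27 × 1.4 × 10^6) = 1.295 m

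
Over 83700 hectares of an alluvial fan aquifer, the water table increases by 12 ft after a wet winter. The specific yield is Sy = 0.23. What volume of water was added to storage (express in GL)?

ΔV ≈ 704 GL

A = 83700 hectares = 8.37 × 10^8 m²
Δh = 12 ft = 3.658 m
ΔV = Sy × A × Δh = 0.23 × 8.37 × 10^8 m² × 3.658 m = 7.041 × 10^8 m³
ΔV = 7.041 × 10^8 m³ = 704.1 GL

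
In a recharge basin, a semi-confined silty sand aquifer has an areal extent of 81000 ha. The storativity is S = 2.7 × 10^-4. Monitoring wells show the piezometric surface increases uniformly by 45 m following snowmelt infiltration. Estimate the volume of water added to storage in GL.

ΔV ≈ 9.84 GL

A = 81000 ha = 8.1 × 10^8 m²
ΔV = S × A × Δh = 2.7 × 10^-4 × 8.1 × 10^8 m² × 45 m = 9.841 × 10^6 m³
ΔV = 9.841 × 10^6 m³ = 9.841 GL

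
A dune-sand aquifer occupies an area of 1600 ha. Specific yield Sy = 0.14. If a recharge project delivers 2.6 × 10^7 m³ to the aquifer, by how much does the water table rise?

Δh ≈ 11.6 m

A = 1600 ha = 1.6 × 10^7 m²
Δh = ΔV / (Sy × A) = 2.6 × 10^7 m³ / (0.14 × 1.6 × 10^7 m²) = 11.61 m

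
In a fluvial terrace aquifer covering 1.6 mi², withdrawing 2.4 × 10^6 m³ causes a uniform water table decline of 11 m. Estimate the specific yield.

Sy ≈ 0.053

A = 1.6 mi² = 4.144 × 10^6 m²
Sy = ΔV / (A × Δh) = 2.4 × 10^6 m³ / (4.144 × 10^6 m² × 11 m) = 0.05265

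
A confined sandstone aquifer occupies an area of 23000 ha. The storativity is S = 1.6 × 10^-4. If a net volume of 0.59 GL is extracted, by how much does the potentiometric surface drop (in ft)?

A = 23000 ha = 2.3 × 10^8 m²
ΔV = 0.59 GL = 5.9 × 10^5 m³
Δh = ΔV / (S × A) = 5.9 × 10^5 m³ / (1.6 × 10^-4 × 2.3 × 10^8 m²) = 16.03 m
Δh = 16.03 m = 52.6 ft

Δh ≈ 52.6 ft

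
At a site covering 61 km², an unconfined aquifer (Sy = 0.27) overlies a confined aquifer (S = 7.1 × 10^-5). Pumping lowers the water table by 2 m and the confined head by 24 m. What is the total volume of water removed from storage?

ΔV ≈ 3.3 × 10^7 m³

A = 61 km² = 6.1 × 10^7 m²
Unconfined: ΔV_u = Sy × A × Δh_u = 0.27 × 6.1 × 10^7 × 2 = 3.294 × 10^7 m³
Confined: ΔV_c = S × A × Δh_c = 7.1 × 10^-5 × 6.1 × 10^7 × 24 = 1.039 × 10^5 m³
Total ΔV = 3.294 × 10^7 + 1.039 × 10^5 = 3.304 × 10^7 m³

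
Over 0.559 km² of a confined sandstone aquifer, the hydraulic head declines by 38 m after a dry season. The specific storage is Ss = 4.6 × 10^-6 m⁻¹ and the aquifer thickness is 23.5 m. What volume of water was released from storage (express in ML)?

ΔV ≈ 2.3 ML

S = Ss × b = 4.6 × 10^-6 m⁻¹ × 23.5 m = 1.081 × 10^-4
A = 0.559 km² = 5.59 × 10^5 m²
ΔV = S × A × Δh = 1.081 × 10^-4 × 5.59 × 10^5 m² × 38 m = 2296 m³
ΔV = 2296 m³ = 2.296 ML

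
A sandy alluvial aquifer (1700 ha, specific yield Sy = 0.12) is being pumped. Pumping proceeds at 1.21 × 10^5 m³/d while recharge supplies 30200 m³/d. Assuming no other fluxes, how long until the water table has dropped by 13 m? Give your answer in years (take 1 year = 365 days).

t ≈ 0.8 years

A = 1700 ha = 1.7 × 10^7 m²
ΔV = Sy × A × Δh = 0.12 × 1.7 × 10^7 × 13 = 2.652 × 10^7 m³
Net withdrawal = 1.21 × 10^5 − 30200 = 90800 m³/d
t = ΔV / Q = 2.652 × 10^7 m³ / 90800 m³/d = 292.1 d
t = 292.1 d ≈ 0.8002 years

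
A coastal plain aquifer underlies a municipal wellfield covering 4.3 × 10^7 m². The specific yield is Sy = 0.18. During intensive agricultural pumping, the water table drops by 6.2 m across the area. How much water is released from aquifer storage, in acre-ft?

ΔV ≈ 38900 acre-ft

ΔV = Sy × A × Δh = 0.18 × 4.3 × 10^7 m² × 6.2 m = 4.799 × 10^7 m³
ΔV = 4.799 × 10^7 m³ = 38900 acre-ft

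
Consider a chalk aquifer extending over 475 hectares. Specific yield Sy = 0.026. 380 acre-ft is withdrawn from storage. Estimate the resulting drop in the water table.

A = 475 hectares = 4.75 × 10^6 m²
ΔV = 380 acre-ft = 4.687 × 10^5 m³
Δh = ΔV / (Sy × A) = 4.687 × 10^5 m³ / (0.026 × 4.75 × 10^6 m²) = 3.795 m

Δh ≈ 3.8 m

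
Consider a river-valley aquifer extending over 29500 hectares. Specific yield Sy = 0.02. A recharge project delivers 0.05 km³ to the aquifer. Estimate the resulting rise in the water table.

A = 29500 hectares = 2.95 × 10^8 m²
ΔV = 0.05 km³ = 5 × 10^7 m³
Δh = ΔV / (Sy × A) = 5 × 10^7 m³ / (0.02 × 2.95 × 10^8 m²) = 8.475 m

Δh ≈ 8.47 m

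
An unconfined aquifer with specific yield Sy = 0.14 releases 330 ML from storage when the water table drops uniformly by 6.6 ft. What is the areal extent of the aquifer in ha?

A ≈ 117 ha

Δh = 6.6 ft = 2.012 m
ΔV = 330 ML = 3.3 × 10^5 m³
A = ΔV / (Sy × Δh) = 3.3 × 10^5 / (0.14 × 2.012) = 1.172 × 10^6 m²
A = 1.172 × 10^6 m² = 117.2 ha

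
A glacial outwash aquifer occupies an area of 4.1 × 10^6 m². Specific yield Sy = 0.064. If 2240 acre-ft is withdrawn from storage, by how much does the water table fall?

Δh ≈ 10.5 m

ΔV = 2240 acre-ft = 2.763 × 10^6 m³
Δh = ΔV / (Sy × A) = 2.763 × 10^6 m³ / (0.064 × 4.1 × 10^6 m²) = 10.53 m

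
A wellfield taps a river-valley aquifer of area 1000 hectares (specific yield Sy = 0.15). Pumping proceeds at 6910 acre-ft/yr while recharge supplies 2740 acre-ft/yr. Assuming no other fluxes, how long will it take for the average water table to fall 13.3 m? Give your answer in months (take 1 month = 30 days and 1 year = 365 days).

t ≈ 47.2 months

A = 1000 hectares = 1 × 10^7 m²
ΔV = Sy × A × Δh = 0.15 × 1 × 10^7 × 13.3 = 1.995 × 10^7 m³
Net withdrawal = 6910 − 2740 = 4170 acre-ft/yr = 14090 m³/d
t = ΔV / Q = 1.995 × 10^7 m³ / 14090 m³/d = 1416 d
t = 1416 d ≈ 47.19 months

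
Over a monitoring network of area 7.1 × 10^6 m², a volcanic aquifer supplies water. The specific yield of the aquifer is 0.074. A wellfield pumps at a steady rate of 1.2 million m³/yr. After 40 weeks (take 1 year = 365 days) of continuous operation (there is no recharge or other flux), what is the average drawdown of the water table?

Δh ≈ 1.75 m

Q = 1.2 million m³/yr = 3288 m³/d
t = 40 weeks = 280 d
ΔV = Q × t = 3288 m³/d × 280 d = 9.205 × 10^5 m³
Δh = ΔV / (Sy × A) = 9.205 × 10^5 / (0.074 × 7.1 × 10^6) = 1.752 m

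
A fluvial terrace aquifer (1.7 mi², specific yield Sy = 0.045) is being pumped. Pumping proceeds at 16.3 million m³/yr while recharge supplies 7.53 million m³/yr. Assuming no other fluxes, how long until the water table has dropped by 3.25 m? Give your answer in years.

A = 1.7 mi² = 4.403 × 10^6 m²
ΔV = Sy × A × Δh = 0.045 × 4.403 × 10^6 × 3.25 = 6.439 × 10^5 m³
Net withdrawal = 16.3 − 7.53 = 8.77 million m³/yr = 24030 m³/d
t = ΔV / Q = 6.439 × 10^5 m³ / 24030 m³/d = 26.8 d
t = 26.8 d ≈ 0.07342 years

t ≈ 0.0734 years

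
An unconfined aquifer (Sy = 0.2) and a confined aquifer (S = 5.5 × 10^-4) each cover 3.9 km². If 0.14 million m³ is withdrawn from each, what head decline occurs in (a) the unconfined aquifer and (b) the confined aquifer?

Δh_u ≈ 0.179 m; Δh_c ≈ 65.3 m

A = 3.9 km² = 3.9 × 10^6 m²
ΔV = 0.14 million m³ = 1.4 × 10^5 m³
Unconfined: Δh_u = ΔV/(Sy·A) = 1.4 × 10^5/(0.2 × 3.9 × 10^6) = 0.1795 m
Confined: Δh_c = ΔV/(S·A) = 1.4 × 10^5/(5.5 × 10^-4 × 3.9 × 10^6) = 65.27 m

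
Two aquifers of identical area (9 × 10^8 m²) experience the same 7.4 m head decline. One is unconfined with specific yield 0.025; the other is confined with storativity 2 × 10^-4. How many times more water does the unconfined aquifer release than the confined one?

ΔV_u / ΔV_c ≈ 125

Unconfined: ΔV_u = Sy × A × Δh = 0.025 × 9 × 10^8 × 7.4 = 1.665 × 10^8 m³
Confined: ΔV_c = S × A × Δh = 2 × 10^-4 × 9 × 10^8 × 7.4 = 1.332 × 10^6 m³
Ratio = ΔV_u / ΔV_c = Sy / S = 0.025 / 2 × 10^-4 = 125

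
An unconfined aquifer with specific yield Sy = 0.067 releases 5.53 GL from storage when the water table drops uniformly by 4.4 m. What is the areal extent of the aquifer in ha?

ΔV = 5.53 GL = 5.53 × 10^6 m³
A = ΔV / (Sy × Δh) = 5.53 × 10^6 / (0.067 × 4.4) = 1.876 × 10^7 m²
A = 1.876 × 10^7 m² = 1876 ha

A ≈ 1880 ha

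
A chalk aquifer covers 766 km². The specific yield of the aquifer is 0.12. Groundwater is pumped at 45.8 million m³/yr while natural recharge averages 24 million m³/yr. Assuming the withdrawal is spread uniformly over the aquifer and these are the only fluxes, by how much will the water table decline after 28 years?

Δh ≈ 6.64 m

A = 766 km² = 7.66 × 10^8 m²
Net abstraction = 45.8 − 24 = 21.8 million m³/yr
Q_net = 21.8 million m³/yr = 59730 m³/d
t = 28 years = 10220 d
ΔV = Q × t = 59730 m³/d × 10220 d = 6.104 × 10^8 m³
Δh = ΔV / (Sy × A) = 6.104 × 10^8 / (0.12 × 7.66 × 10^8) = 6.641 m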